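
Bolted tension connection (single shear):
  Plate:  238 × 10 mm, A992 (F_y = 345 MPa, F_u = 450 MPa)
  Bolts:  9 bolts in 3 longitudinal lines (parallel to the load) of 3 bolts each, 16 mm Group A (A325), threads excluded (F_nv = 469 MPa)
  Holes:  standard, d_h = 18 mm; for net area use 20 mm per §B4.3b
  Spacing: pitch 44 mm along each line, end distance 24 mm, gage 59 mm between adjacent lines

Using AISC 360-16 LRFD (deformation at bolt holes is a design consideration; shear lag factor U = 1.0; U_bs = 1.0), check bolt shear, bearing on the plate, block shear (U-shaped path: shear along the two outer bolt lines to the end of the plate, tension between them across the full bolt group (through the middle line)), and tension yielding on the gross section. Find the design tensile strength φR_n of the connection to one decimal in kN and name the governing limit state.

Bolt shear: A_b = π(16)²/4 = 201.06 mm². φR_n = 0.75 × 469 × 201.06 × 9 × 1 = 636.5 kN.
Bearing (10 mm plate, F_u = 450 MPa): end bolts L_c = 24 − 18/2 = 15, R_n = min(1.2×15×10×450, 2.4×16×10×450) = 81 kN/bolt; interior L_c = 44 − 18 = 26, R_n = 140.4 kN/bolt. φR_n = 0.75 × (3×81 + 6×140.4) = 814.1 kN.
Block shear: shear path 2×[24+2×44] = 2×112 mm, A_gv = 2240, A_nv = 2×(112 − 2.5×20)×10 = 1240 mm²; tension across gage: (118 − 2×20)×10 = 780 mm². R_n = min(0.6×450×1240, 0.6×345×2240) + 1.0×450×780 = min(334.8, 463.68) + 351 = 685.8 kN. φR_n = 0.75 × 685.8 = 514.4 kN.
Tension yield (gross): A_g = 238×10 = 2380 mm². φR_n = 0.90 × 345 × 2380 = 739.0 kN.
Governing: min(636.5, 814.1, 514.4, 739.0) = 514.4 kN → block shear.

514.4 kN (block shear governs)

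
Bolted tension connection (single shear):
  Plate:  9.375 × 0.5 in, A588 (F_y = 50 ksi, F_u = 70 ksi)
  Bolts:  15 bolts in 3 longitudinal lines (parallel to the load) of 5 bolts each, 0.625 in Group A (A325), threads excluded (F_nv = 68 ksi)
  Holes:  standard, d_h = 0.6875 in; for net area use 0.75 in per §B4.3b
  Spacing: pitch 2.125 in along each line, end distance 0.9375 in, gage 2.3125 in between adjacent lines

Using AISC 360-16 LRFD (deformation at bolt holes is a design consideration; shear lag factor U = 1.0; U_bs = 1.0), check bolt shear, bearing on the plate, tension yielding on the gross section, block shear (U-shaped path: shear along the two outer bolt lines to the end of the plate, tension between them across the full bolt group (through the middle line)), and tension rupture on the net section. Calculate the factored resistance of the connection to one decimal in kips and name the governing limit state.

Bolt shear: A_b = π(0.625)²/4 = 0.3068 in². φR_n = 0.75 × 68 × 0.3068 × 15 × 1 = 234.7 kips.
Bearing (0.5 in plate, F_u = 70 ksi): end bolts L_c = 0.9375 − 0.6875/2 = 0.59375, R_n = min(1.2×0.59375×0.5×70, 2.4×0.625×0.5×70) = 24.938 kips/bolt; interior L_c = 2.125 − 0.6875 = 1.4375, R_n = 52.5 kips/bolt. φR_n = 0.75 × (3×24.938 + 12×52.5) = 528.6 kips.
Tension yield (gross): A_g = 9.375×0.5 = 4.6875 in². φR_n = 0.90 × 50 × 4.6875 = 210.9 kips.
Block shear: shear path 2×[0.9375+4×2.125] = 2×9.4375 in, A_gv = 9.4375, A_nv = 2×(9.4375 − 4.5×0.75)×0.5 = 6.0625 in²; tension across gage: (4.625 − 2×0.75)×0.5 = 1.5625 in². R_n = min(0.6×70×6.0625, 0.6×50×9.4375) + 1.0×70×1.5625 = min(254.63, 283.13) + 109.38 = 364.01 kips. φR_n = 0.75 × 364.01 = 273.0 kips.
Tension rupture (net): A_n = (9.375 − 3×0.75)×0.5 = 3.5625 in² (U = 1.0, A_e = A_n). φR_n = 0.75 × 70 × 3.5625 = 187.0 kips.
Governing: min(234.7, 528.6, 210.9, 273.0, 187.0) = 187.0 kips → net-section rupture.

187.0 kips (net-section rupture governs)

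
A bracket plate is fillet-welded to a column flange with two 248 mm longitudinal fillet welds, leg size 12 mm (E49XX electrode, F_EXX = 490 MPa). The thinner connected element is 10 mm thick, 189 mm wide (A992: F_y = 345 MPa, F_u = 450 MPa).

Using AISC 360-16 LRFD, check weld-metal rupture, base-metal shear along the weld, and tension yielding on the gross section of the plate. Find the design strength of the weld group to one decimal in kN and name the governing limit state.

Weld metal: throat = 0.707×12 = 8.484 mm, L = 2×248 = 496 mm. φR_n = 0.75 × 0.6 × 490 × 8.484 × 496 = 927.9 kN.
Base metal shear (10 mm plate): yield φR_n = 1.0×0.6×345×10×496 = 1026.7 kN; rupture φR_n = 0.75×0.6×450×10×496 = 1004.4 kN; take 1004.4 kN (rupture).
Tension yield (gross): A_g = 189×10 = 1890 mm². φR_n = 0.90 × 345 × 1890 = 586.8 kN.
Governing: min(927.9, 1004.4, 586.8) = 586.8 kN → gross-section yield.

586.8 kN (gross-section yield governs)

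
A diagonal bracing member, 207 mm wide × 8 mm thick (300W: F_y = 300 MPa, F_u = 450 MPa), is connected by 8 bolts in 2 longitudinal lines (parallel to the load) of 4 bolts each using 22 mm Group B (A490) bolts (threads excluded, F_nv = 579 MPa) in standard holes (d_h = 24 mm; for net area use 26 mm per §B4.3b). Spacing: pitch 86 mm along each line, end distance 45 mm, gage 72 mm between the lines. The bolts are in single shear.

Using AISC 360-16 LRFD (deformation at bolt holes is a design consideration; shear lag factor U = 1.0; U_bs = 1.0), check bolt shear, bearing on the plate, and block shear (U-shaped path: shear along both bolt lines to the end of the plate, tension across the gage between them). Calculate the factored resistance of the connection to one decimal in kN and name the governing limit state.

Bolt shear: A_b = π(22)²/4 = 380.13 mm². φR_n = 0.75 × 579 × 380.13 × 8 × 1 = 1320.6 kN.
Bearing (8 mm plate, F_u = 450 MPa): end bolts L_c = 45 − 24/2 = 33, R_n = min(1.2×33×8×450, 2.4×22×8×450) = 142.56 kN/bolt; interior L_c = 86 − 24 = 62, R_n = 190.08 kN/bolt. φR_n = 0.75 × (2×142.56 + 6×190.08) = 1069.2 kN.
Block shear: shear path 2×[45+3×86] = 2×303 mm, A_gv = 4848, A_nv = 2×(303 − 3.5×26)×8 = 3392 mm²; tension across gage: (72 − 1×26)×8 = 368 mm². R_n = min(0.6×450×3392, 0.6×300×4848) + 1.0×450×368 = min(915.84, 872.64) + 165.6 = 1038.2 kN. φR_n = 0.75 × 1038.2 = 778.7 kN.
Governing: min(1320.6, 1069.2, 778.7) = 778.7 kN → block shear.

778.7 kN (block shear governs)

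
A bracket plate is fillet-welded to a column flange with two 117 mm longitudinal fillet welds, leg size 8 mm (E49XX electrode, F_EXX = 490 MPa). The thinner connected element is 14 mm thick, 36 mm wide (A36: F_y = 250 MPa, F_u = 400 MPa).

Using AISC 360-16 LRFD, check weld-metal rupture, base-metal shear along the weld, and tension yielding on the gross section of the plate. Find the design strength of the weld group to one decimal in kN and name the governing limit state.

Weld metal: throat = 0.707×8 = 5.656 mm, L = 2×117 = 234 mm. φR_n = 0.75 × 0.6 × 490 × 5.656 × 234 = 291.8 kN.
Base metal shear (14 mm plate): yield φR_n = 1.0×0.6×250×14×234 = 491.4 kN; rupture φR_n = 0.75×0.6×400×14×234 = 589.7 kN; take 491.4 kN (yield).
Tension yield (gross): A_g = 36×14 = 504 mm². φR_n = 0.90 × 250 × 504 = 113.4 kN.
Governing: min(291.8, 491.4, 113.4) = 113.4 kN → gross-section yield.

113.4 kN (gross-section yield governs)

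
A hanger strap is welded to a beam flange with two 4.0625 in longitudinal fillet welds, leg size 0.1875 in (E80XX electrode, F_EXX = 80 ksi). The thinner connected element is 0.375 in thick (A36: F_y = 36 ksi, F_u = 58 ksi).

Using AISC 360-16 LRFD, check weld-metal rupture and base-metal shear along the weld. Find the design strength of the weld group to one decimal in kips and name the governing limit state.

Weld metal: throat = 0.707×0.1875 = 0.13256 in, L = 2×4.0625 = 8.125 in. φR_n = 0.75 × 0.6 × 80 × 0.13256 × 8.125 = 38.8 kips.
Base metal shear (0.375 in plate): yield φR_n = 1.0×0.6×36×0.375×8.125 = 65.8 kips; rupture φR_n = 0.75×0.6×58×0.375×8.125 = 79.5 kips; take 65.8 kips (yield).
Governing: min(38.8, 65.8) = 38.8 kips → weld metal.

38.8 kips (weld metal governs)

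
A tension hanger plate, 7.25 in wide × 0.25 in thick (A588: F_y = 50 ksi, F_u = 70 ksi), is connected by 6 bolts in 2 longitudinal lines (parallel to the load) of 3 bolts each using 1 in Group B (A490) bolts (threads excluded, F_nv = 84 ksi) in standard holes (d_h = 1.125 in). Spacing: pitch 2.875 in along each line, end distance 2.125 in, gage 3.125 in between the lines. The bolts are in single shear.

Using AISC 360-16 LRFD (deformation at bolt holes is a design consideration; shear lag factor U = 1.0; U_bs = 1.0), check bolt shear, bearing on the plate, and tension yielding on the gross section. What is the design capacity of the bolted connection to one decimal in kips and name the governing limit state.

Bolt shear: A_b = π(1)²/4 = 0.7854 in². φR_n = 0.75 × 84 × 0.7854 × 6 × 1 = 296.9 kips.
Bearing (0.25 in plate, F_u = 70 ksi): end bolts L_c = 2.125 − 1.125/2 = 1.5625, R_n = min(1.2×1.5625×0.25×70, 2.4×1×0.25×70) = 32.813 kips/bolt; interior L_c = 2.875 − 1.125 = 1.75, R_n = 36.75 kips/bolt. φR_n = 0.75 × (2×32.813 + 4×36.75) = 159.5 kips.
Tension yield (gross): A_g = 7.25×0.25 = 1.8125 in². φR_n = 0.90 × 50 × 1.8125 = 81.6 kips.
Governing: min(296.9, 159.5, 81.6) = 81.6 kips → gross-section yield.

81.6 kips (gross-section yield governs)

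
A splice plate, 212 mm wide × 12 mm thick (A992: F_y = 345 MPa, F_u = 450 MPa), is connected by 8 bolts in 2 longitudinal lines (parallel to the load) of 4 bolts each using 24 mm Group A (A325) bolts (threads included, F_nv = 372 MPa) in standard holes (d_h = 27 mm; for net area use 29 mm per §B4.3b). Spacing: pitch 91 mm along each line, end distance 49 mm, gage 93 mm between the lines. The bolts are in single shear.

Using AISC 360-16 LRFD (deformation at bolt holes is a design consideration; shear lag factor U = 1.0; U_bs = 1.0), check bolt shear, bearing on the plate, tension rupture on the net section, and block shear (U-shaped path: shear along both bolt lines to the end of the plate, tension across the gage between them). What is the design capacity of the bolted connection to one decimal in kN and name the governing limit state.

623.7 kN (net-section rupture governs)

Bolt shear: A_b = π(24)²/4 = 452.39 mm². φR_n = 0.75 × 372 × 452.39 × 8 × 1 = 1009.7 kN.
Bearing (12 mm plate, F_u = 450 MPa): end bolts L_c = 49 − 27/2 = 35.5, R_n = min(1.2×35.5×12×450, 2.4×24×12×450) = 230.04 kN/bolt; interior L_c = 91 − 27 = 64, R_n = 311.04 kN/bolt. φR_n = 0.75 × (2×230.04 + 6×311.04) = 1744.7 kN.
Tension rupture (net): A_n = (212 − 2×29)×12 = 1848 mm² (U = 1.0, A_e = A_n). φR_n = 0.75 × 450 × 1848 = 623.7 kN.
Block shear: shear path 2×[49+3×91] = 2×322 mm, A_gv = 7728, A_nv = 2×(322 − 3.5×29)×12 = 5292 mm²; tension across gage: (93 − 1×29)×12 = 768 mm². R_n = min(0.6×450×5292, 0.6×345×7728) + 1.0×450×768 = min(1428.8, 1599.7) + 345.6 = 1774.4 kN. φR_n = 0.75 × 1774.4 = 1330.8 kN.
Governing: min(1009.7, 1744.7, 623.7, 1330.8) = 623.7 kN → net-section rupture.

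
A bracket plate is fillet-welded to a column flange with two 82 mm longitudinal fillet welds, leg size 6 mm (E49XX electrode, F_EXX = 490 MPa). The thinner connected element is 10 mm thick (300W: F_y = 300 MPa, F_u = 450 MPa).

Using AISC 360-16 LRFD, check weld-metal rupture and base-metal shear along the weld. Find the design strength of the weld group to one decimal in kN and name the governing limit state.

Weld metal: throat = 0.707×6 = 4.242 mm, L = 2×82 = 164 mm. φR_n = 0.75 × 0.6 × 490 × 4.242 × 164 = 153.4 kN.
Base metal shear (10 mm plate): yield φR_n = 1.0×0.6×300×10×164 = 295.2 kN; rupture φR_n = 0.75×0.6×450×10×164 = 332.1 kN; take 295.2 kN (yield).
Governing: min(153.4, 295.2) = 153.4 kN → weld metal.

153.4 kN (weld metal governs)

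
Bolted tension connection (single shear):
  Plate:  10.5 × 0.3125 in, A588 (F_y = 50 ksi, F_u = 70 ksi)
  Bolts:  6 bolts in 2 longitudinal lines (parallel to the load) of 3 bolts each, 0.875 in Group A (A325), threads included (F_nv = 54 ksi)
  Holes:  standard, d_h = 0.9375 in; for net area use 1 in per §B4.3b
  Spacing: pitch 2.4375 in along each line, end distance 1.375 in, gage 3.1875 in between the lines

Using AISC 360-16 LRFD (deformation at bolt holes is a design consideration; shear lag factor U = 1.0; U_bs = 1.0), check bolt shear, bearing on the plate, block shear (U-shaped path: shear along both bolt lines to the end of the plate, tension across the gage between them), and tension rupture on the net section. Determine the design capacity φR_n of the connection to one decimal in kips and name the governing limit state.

109.7 kips (block shear governs)

Bolt shear: A_b = π(0.875)²/4 = 0.60132 in². φR_n = 0.75 × 54 × 0.60132 × 6 × 1 = 146.1 kips.
Bearing (0.3125 in plate, F_u = 70 ksi): end bolts L_c = 1.375 − 0.9375/2 = 0.90625, R_n = min(1.2×0.90625×0.3125×70, 2.4×0.875×0.3125×70) = 23.789 kips/bolt; interior L_c = 2.4375 − 0.9375 = 1.5, R_n = 39.375 kips/bolt. φR_n = 0.75 × (2×23.789 + 4×39.375) = 153.8 kips.
Block shear: shear path 2×[1.375+2×2.4375] = 2×6.25 in, A_gv = 3.9063, A_nv = 2×(6.25 − 2.5×1)×0.3125 = 2.3438 in²; tension across gage: (3.1875 − 1×1)×0.3125 = 0.68359 in². R_n = min(0.6×70×2.3438, 0.6×50×3.9063) + 1.0×70×0.68359 = min(98.44, 117.19) + 47.851 = 146.29 kips. φR_n = 0.75 × 146.29 = 109.7 kips.
Tension rupture (net): A_n = (10.5 − 2×1)×0.3125 = 2.6563 in² (U = 1.0, A_e = A_n). φR_n = 0.75 × 70 × 2.6563 = 139.5 kips.
Governing: min(146.1, 153.8, 109.7, 139.5) = 109.7 kips → block shear.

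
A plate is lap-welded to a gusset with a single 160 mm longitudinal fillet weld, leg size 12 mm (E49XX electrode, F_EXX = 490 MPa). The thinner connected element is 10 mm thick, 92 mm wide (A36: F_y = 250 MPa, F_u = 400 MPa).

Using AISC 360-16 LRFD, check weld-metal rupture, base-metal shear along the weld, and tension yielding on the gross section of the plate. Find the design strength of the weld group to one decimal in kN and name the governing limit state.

Weld metal: throat = 0.707×12 = 8.484 mm, L = 160 mm. φR_n = 0.75 × 0.6 × 490 × 8.484 × 160 = 299.3 kN.
Base metal shear (10 mm plate): yield φR_n = 1.0×0.6×250×10×160 = 240.0 kN; rupture φR_n = 0.75×0.6×400×10×160 = 288.0 kN; take 240.0 kN (yield).
Tension yield (gross): A_g = 92×10 = 920 mm². φR_n = 0.90 × 250 × 920 = 207.0 kN.
Governing: min(299.3, 240.0, 207.0) = 207.0 kN → gross-section yield.

207.0 kN (gross-section yield governs)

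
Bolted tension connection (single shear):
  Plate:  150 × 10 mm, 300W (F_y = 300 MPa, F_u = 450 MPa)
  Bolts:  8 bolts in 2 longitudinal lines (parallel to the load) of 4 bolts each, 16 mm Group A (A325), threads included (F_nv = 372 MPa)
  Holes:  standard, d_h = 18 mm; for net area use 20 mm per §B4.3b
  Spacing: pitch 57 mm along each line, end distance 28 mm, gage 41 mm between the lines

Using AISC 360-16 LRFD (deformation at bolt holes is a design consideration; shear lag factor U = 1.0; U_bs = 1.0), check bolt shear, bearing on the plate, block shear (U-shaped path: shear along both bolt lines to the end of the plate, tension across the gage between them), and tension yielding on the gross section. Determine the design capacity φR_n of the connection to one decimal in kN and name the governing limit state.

405.0 kN (gross-section yield governs)

Bolt shear: A_b = π(16)²/4 = 201.06 mm². φR_n = 0.75 × 372 × 201.06 × 8 × 1 = 448.8 kN.
Bearing (10 mm plate, F_u = 450 MPa): end bolts L_c = 28 − 18/2 = 19, R_n = min(1.2×19×10×450, 2.4×16×10×450) = 102.6 kN/bolt; interior L_c = 57 − 18 = 39, R_n = 172.8 kN/bolt. φR_n = 0.75 × (2×102.6 + 6×172.8) = 931.5 kN.
Block shear: shear path 2×[28+3×57] = 2×199 mm, A_gv = 3980, A_nv = 2×(199 − 3.5×20)×10 = 2580 mm²; tension across gage: (41 − 1×20)×10 = 210 mm². R_n = min(0.6×450×2580, 0.6×300×3980) + 1.0×450×210 = min(696.6, 716.4) + 94.5 = 791.1 kN. φR_n = 0.75 × 791.1 = 593.3 kN.
Tension yield (gross): A_g = 150×10 = 1500 mm². φR_n = 0.90 × 300 × 1500 = 405.0 kN.
Governing: min(448.8, 931.5, 593.3, 405.0) = 405.0 kN → gross-section yield.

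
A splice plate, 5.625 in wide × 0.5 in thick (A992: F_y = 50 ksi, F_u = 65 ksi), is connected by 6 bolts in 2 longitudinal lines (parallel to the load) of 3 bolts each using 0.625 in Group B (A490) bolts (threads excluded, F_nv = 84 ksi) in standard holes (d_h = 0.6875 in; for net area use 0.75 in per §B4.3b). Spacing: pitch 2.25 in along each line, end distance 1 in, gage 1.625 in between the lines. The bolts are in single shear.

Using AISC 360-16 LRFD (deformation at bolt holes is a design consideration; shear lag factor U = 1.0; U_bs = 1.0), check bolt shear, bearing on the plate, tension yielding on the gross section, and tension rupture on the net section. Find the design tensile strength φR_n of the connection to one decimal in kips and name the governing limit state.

Bolt shear: A_b = π(0.625)²/4 = 0.3068 in². φR_n = 0.75 × 84 × 0.3068 × 6 × 1 = 116.0 kips.
Bearing (0.5 in plate, F_u = 65 ksi): end bolts L_c = 1 − 0.6875/2 = 0.65625, R_n = min(1.2×0.65625×0.5×65, 2.4×0.625×0.5×65) = 25.594 kips/bolt; interior L_c = 2.25 − 0.6875 = 1.5625, R_n = 48.75 kips/bolt. φR_n = 0.75 × (2×25.594 + 4×48.75) = 184.6 kips.
Tension yield (gross): A_g = 5.625×0.5 = 2.8125 in². φR_n = 0.90 × 50 × 2.8125 = 126.6 kips.
Tension rupture (net): A_n = (5.625 − 2×0.75)×0.5 = 2.0625 in² (U = 1.0, A_e = A_n). φR_n = 0.75 × 65 × 2.0625 = 100.5 kips.
Governing: min(116.0, 184.6, 126.6, 100.5) = 100.5 kips → net-section rupture.

100.5 kips (net-section rupture governs)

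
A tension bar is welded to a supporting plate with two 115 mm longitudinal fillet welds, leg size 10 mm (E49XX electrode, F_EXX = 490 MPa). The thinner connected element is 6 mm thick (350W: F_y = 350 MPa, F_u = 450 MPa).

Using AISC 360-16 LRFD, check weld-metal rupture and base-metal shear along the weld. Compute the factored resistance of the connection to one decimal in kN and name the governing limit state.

279.5 kN (base-metal shear governs)

Weld metal: throat = 0.707×10 = 7.07 mm, L = 2×115 = 230 mm. φR_n = 0.75 × 0.6 × 490 × 7.07 × 230 = 358.6 kN.
Base metal shear (6 mm plate): yield φR_n = 1.0×0.6×350×6×230 = 289.8 kN; rupture φR_n = 0.75×0.6×450×6×230 = 279.5 kN; take 279.5 kN (rupture).
Governing: min(358.6, 279.5) = 279.5 kN → base-metal shear.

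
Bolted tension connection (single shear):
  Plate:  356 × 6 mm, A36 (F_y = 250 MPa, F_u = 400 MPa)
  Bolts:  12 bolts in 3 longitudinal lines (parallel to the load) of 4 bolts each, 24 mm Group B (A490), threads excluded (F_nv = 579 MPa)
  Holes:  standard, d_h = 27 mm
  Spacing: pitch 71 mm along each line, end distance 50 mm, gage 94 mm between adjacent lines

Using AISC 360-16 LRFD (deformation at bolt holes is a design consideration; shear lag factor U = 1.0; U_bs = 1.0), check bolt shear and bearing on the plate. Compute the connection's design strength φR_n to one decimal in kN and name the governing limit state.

Bolt shear: A_b = π(24)²/4 = 452.39 mm². φR_n = 0.75 × 579 × 452.39 × 12 × 1 = 2357.4 kN.
Bearing (6 mm plate, F_u = 400 MPa): end bolts L_c = 50 − 27/2 = 36.5, R_n = min(1.2×36.5×6×400, 2.4×24×6×400) = 105.12 kN/bolt; interior L_c = 71 − 27 = 44, R_n = 126.72 kN/bolt. φR_n = 0.75 × (3×105.12 + 9×126.72) = 1091.9 kN.
Governing: min(2357.4, 1091.9) = 1091.9 kN → bearing.

1091.9 kN (bearing governs)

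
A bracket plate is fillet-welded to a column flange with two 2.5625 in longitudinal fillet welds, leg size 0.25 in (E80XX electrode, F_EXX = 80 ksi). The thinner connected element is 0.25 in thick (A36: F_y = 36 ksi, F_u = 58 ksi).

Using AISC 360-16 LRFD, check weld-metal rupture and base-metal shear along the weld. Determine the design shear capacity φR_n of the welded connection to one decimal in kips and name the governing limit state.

Weld metal: throat = 0.707×0.25 = 0.17675 in, L = 2×2.5625 = 5.125 in. φR_n = 0.75 × 0.6 × 80 × 0.17675 × 5.125 = 32.6 kips.
Base metal shear (0.25 in plate): yield φR_n = 1.0×0.6×36×0.25×5.125 = 27.7 kips; rupture φR_n = 0.75×0.6×58×0.25×5.125 = 33.4 kips; take 27.7 kips (yield).
Governing: min(32.6, 27.7) = 27.7 kips → base-metal shear.

27.7 kips (base-metal shear governs)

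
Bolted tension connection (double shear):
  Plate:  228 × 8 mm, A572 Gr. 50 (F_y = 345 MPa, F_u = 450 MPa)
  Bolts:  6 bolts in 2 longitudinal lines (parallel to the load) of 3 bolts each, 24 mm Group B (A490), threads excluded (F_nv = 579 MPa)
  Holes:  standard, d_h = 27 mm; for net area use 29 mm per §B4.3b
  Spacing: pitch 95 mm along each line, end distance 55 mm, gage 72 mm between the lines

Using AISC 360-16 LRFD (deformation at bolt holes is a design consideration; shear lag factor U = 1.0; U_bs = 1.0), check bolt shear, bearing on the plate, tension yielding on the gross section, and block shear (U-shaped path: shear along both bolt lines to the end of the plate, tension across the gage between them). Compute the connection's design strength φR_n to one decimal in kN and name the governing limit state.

566.4 kN (gross-section yield governs)

Bolt shear: A_b = π(24)²/4 = 452.39 mm². φR_n = 0.75 × 579 × 452.39 × 6 × 2 = 2357.4 kN.
Bearing (8 mm plate, F_u = 450 MPa): end bolts L_c = 55 − 27/2 = 41.5, R_n = min(1.2×41.5×8×450, 2.4×24×8×450) = 179.28 kN/bolt; interior L_c = 95 − 27 = 68, R_n = 207.36 kN/bolt. φR_n = 0.75 × (2×179.28 + 4×207.36) = 891.0 kN.
Tension yield (gross): A_g = 228×8 = 1824 mm². φR_n = 0.90 × 345 × 1824 = 566.4 kN.
Block shear: shear path 2×[55+2×95] = 2×245 mm, A_gv = 3920, A_nv = 2×(245 − 2.5×29)×8 = 2760 mm²; tension across gage: (72 − 1×29)×8 = 344 mm². R_n = min(0.6×450×2760, 0.6×345×3920) + 1.0×450×344 = min(745.2, 811.44) + 154.8 = 900 kN. φR_n = 0.75 × 900 = 675.0 kN.
Governing: min(2357.4, 891.0, 566.4, 675.0) = 566.4 kN → gross-section yield.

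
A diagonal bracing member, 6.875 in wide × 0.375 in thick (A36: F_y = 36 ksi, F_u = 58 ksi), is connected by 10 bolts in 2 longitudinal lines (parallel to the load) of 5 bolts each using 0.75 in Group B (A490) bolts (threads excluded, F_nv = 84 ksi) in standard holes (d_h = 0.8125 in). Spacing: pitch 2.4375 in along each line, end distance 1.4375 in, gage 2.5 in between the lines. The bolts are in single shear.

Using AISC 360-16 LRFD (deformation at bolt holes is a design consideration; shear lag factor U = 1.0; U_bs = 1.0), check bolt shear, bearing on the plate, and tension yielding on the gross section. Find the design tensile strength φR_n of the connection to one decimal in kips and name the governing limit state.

83.5 kips (gross-section yield governs)

Bolt shear: A_b = π(0.75)²/4 = 0.44179 in². φR_n = 0.75 × 84 × 0.44179 × 10 × 1 = 278.3 kips.
Bearing (0.375 in plate, F_u = 58 ksi): end bolts L_c = 1.4375 − 0.8125/2 = 1.03125, R_n = min(1.2×1.03125×0.375×58, 2.4×0.75×0.375×58) = 26.916 kips/bolt; interior L_c = 2.4375 − 0.8125 = 1.625, R_n = 39.15 kips/bolt. φR_n = 0.75 × (2×26.916 + 8×39.15) = 275.3 kips.
Tension yield (gross): A_g = 6.875×0.375 = 2.5781 in². φR_n = 0.90 × 36 × 2.5781 = 83.5 kips.
Governing: min(278.3, 275.3, 83.5) = 83.5 kips → gross-section yield.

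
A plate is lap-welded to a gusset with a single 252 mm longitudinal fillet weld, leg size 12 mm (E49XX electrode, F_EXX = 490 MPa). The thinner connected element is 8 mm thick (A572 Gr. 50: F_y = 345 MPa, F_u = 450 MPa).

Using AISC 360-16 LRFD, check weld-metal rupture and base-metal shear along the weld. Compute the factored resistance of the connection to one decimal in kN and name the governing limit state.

Weld metal: throat = 0.707×12 = 8.484 mm, L = 252 mm. φR_n = 0.75 × 0.6 × 490 × 8.484 × 252 = 471.4 kN.
Base metal shear (8 mm plate): yield φR_n = 1.0×0.6×345×8×252 = 417.3 kN; rupture φR_n = 0.75×0.6×450×8×252 = 408.2 kN; take 408.2 kN (rupture).
Governing: min(471.4, 408.2) = 408.2 kN → base-metal shear.

408.2 kN (base-metal shear governs)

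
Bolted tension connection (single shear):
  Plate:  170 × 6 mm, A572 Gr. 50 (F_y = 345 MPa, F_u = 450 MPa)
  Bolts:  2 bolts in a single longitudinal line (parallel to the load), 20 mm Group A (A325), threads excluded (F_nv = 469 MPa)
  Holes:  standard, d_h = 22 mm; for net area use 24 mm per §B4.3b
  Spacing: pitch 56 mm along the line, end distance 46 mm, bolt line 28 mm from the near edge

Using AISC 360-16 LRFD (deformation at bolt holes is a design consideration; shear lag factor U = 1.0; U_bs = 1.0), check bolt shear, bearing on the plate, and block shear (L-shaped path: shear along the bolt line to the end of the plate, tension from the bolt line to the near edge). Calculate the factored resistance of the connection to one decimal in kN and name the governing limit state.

112.6 kN (block shear governs)

Bolt shear: A_b = π(20)²/4 = 314.16 mm². φR_n = 0.75 × 469 × 314.16 × 2 × 1 = 221.0 kN.
Bearing (6 mm plate, F_u = 450 MPa): end bolts L_c = 46 − 22/2 = 35, R_n = min(1.2×35×6×450, 2.4×20×6×450) = 113.4 kN/bolt; interior L_c = 56 − 22 = 34, R_n = 110.16 kN/bolt. φR_n = 0.75 × (1×113.4 + 1×110.16) = 167.7 kN.
Block shear: shear path 1×[46+1×56] = 1×102 mm, A_gv = 612, A_nv = 1×(102 − 1.5×24)×6 = 396 mm²; tension to near edge: (28 − 0.5×24)×6 = 96 mm². R_n = min(0.6×450×396, 0.6×345×612) + 1.0×450×96 = min(106.92, 126.68) + 43.2 = 150.12 kN. φR_n = 0.75 × 150.12 = 112.6 kN.
Governing: min(221.0, 167.7, 112.6) = 112.6 kN → block shear.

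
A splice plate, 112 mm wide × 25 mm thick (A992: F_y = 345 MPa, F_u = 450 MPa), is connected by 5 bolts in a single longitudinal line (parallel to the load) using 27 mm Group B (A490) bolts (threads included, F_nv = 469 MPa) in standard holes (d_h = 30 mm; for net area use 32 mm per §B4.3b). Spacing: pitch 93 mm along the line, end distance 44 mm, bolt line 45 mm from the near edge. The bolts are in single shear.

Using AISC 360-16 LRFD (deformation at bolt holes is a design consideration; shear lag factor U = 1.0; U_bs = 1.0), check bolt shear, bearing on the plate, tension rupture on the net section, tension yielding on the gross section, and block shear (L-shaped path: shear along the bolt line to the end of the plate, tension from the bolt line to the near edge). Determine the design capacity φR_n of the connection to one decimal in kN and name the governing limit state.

675.0 kN (net-section rupture governs)

Bolt shear: A_b = π(27)²/4 = 572.56 mm². φR_n = 0.75 × 469 × 572.56 × 5 × 1 = 1007.0 kN.
Bearing (25 mm plate, F_u = 450 MPa): end bolts L_c = 44 − 30/2 = 29, R_n = min(1.2×29×25×450, 2.4×27×25×450) = 391.5 kN/bolt; interior L_c = 93 − 30 = 63, R_n = 729 kN/bolt. φR_n = 0.75 × (1×391.5 + 4×729) = 2480.6 kN.
Tension rupture (net): A_n = (112 − 1×32)×25 = 2000 mm² (U = 1.0, A_e = A_n). φR_n = 0.75 × 450 × 2000 = 675.0 kN.
Tension yield (gross): A_g = 112×25 = 2800 mm². φR_n = 0.90 × 345 × 2800 = 869.4 kN.
Block shear: shear path 1×[44+4×93] = 1×416 mm, A_gv = 10400, A_nv = 1×(416 − 4.5×32)×25 = 6800 mm²; tension to near edge: (45 − 0.5×32)×25 = 725 mm². R_n = min(0.6×450×6800, 0.6×345×10400) + 1.0×450×725 = min(1836, 2152.8) + 326.25 = 2162.3 kN. φR_n = 0.75 × 2162.3 = 1621.7 kN.
Governing: min(1007.0, 2480.6, 675.0, 869.4, 1621.7) = 675.0 kN → net-section rupture.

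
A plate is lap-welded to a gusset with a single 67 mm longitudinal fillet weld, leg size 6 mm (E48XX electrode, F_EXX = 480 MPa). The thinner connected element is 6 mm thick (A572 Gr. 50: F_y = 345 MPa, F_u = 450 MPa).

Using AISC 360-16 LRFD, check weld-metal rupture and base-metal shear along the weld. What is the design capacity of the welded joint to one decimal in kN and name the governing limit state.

Weld metal: throat = 0.707×6 = 4.242 mm, L = 67 mm. φR_n = 0.75 × 0.6 × 480 × 4.242 × 67 = 61.4 kN.
Base metal shear (6 mm plate): yield φR_n = 1.0×0.6×345×6×67 = 83.2 kN; rupture φR_n = 0.75×0.6×450×6×67 = 81.4 kN; take 81.4 kN (rupture).
Governing: min(61.4, 81.4) = 61.4 kN → weld metal.

61.4 kN (weld metal governs)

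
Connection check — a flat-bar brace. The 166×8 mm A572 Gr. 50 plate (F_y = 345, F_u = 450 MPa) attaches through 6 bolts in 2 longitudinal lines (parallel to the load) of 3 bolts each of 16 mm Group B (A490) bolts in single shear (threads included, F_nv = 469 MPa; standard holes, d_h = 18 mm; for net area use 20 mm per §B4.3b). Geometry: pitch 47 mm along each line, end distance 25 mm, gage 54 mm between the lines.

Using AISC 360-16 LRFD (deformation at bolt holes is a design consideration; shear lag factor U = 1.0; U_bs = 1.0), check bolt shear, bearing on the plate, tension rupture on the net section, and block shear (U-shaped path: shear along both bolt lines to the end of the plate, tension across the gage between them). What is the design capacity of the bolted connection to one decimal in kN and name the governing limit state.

315.4 kN (block shear governs)

Bolt shear: A_b = π(16)²/4 = 201.06 mm². φR_n = 0.75 × 469 × 201.06 × 6 × 1 = 424.3 kN.
Bearing (8 mm plate, F_u = 450 MPa): end bolts L_c = 25 − 18/2 = 16, R_n = min(1.2×16×8×450, 2.4×16×8×450) = 69.12 kN/bolt; interior L_c = 47 − 18 = 29, R_n = 125.28 kN/bolt. φR_n = 0.75 × (2×69.12 + 4×125.28) = 479.5 kN.
Tension rupture (net): A_n = (166 − 2×20)×8 = 1008 mm² (U = 1.0, A_e = A_n). φR_n = 0.75 × 450 × 1008 = 340.2 kN.
Block shear: shear path 2×[25+2×47] = 2×119 mm, A_gv = 1904, A_nv = 2×(119 − 2.5×20)×8 = 1104 mm²; tension across gage: (54 − 1×20)×8 = 272 mm². R_n = min(0.6×450×1104, 0.6×345×1904) + 1.0×450×272 = min(298.08, 394.13) + 122.4 = 420.48 kN. φR_n = 0.75 × 420.48 = 315.4 kN.
Governing: min(424.3, 479.5, 340.2, 315.4) = 315.4 kN → block shear.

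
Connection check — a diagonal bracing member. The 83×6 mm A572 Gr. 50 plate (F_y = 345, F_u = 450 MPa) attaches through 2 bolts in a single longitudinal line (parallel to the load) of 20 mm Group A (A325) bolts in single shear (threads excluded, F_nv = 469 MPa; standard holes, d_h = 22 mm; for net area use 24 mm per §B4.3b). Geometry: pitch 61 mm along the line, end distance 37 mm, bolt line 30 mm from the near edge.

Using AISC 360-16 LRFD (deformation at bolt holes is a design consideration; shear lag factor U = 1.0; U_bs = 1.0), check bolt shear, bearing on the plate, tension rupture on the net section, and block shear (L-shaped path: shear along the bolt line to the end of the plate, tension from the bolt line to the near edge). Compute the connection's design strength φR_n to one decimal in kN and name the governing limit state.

111.8 kN (block shear governs)

Bolt shear: A_b = π(20)²/4 = 314.16 mm². φR_n = 0.75 × 469 × 314.16 × 2 × 1 = 221.0 kN.
Bearing (6 mm plate, F_u = 450 MPa): end bolts L_c = 37 − 22/2 = 26, R_n = min(1.2×26×6×450, 2.4×20×6×450) = 84.24 kN/bolt; interior L_c = 61 − 22 = 39, R_n = 126.36 kN/bolt. φR_n = 0.75 × (1×84.24 + 1×126.36) = 158.0 kN.
Tension rupture (net): A_n = (83 − 1×24)×6 = 354 mm² (U = 1.0, A_e = A_n). φR_n = 0.75 × 450 × 354 = 119.5 kN.
Block shear: shear path 1×[37+1×61] = 1×98 mm, A_gv = 588, A_nv = 1×(98 − 1.5×24)×6 = 372 mm²; tension to near edge: (30 − 0.5×24)×6 = 108 mm². R_n = min(0.6×450×372, 0.6×345×588) + 1.0×450×108 = min(100.44, 121.72) + 48.6 = 149.04 kN. φR_n = 0.75 × 149.04 = 111.8 kN.
Governing: min(221.0, 158.0, 119.5, 111.8) = 111.8 kN → block shear.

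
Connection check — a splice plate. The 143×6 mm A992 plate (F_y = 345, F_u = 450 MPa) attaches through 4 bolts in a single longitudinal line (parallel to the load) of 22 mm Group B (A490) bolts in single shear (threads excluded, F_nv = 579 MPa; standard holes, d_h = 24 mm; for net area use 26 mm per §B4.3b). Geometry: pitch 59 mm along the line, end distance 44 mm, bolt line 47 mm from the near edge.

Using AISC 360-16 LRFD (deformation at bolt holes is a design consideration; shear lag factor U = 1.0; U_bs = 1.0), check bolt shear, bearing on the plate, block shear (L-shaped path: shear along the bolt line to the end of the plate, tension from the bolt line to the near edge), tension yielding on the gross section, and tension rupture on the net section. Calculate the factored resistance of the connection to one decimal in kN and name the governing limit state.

226.8 kN (block shear governs)

Bolt shear: A_b = π(22)²/4 = 380.13 mm². φR_n = 0.75 × 579 × 380.13 × 4 × 1 = 660.3 kN.
Bearing (6 mm plate, F_u = 450 MPa): end bolts L_c = 44 − 24/2 = 32, R_n = min(1.2×32×6×450, 2.4×22×6×450) = 103.68 kN/bolt; interior L_c = 59 − 24 = 35, R_n = 113.4 kN/bolt. φR_n = 0.75 × (1×103.68 + 3×113.4) = 332.9 kN.
Block shear: shear path 1×[44+3×59] = 1×221 mm, A_gv = 1326, A_nv = 1×(221 − 3.5×26)×6 = 780 mm²; tension to near edge: (47 − 0.5×26)×6 = 204 mm². R_n = min(0.6×450×780, 0.6×345×1326) + 1.0×450×204 = min(210.6, 274.48) + 91.8 = 302.4 kN. φR_n = 0.75 × 302.4 = 226.8 kN.
Tension yield (gross): A_g = 143×6 = 858 mm². φR_n = 0.90 × 345 × 858 = 266.4 kN.
Tension rupture (net): A_n = (143 − 1×26)×6 = 702 mm² (U = 1.0, A_e = A_n). φR_n = 0.75 × 450 × 702 = 236.9 kN.
Governing: min(660.3, 332.9, 226.8, 266.4, 236.9) = 226.8 kN → block shear.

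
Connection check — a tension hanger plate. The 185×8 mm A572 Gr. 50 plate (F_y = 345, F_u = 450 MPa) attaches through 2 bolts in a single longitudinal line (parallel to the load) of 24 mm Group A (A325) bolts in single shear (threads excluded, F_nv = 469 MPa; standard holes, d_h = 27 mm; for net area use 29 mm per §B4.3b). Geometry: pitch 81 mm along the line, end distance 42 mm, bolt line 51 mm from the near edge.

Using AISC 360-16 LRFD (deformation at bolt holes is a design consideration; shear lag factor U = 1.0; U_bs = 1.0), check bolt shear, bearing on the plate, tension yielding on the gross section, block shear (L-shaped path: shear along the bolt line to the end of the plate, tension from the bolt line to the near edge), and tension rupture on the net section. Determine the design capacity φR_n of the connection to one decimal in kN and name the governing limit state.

227.3 kN (block shear governs)

Bolt shear: A_b = π(24)²/4 = 452.39 mm². φR_n = 0.75 × 469 × 452.39 × 2 × 1 = 318.3 kN.
Bearing (8 mm plate, F_u = 450 MPa): end bolts L_c = 42 − 27/2 = 28.5, R_n = min(1.2×28.5×8×450, 2.4×24×8×450) = 123.12 kN/bolt; interior L_c = 81 − 27 = 54, R_n = 207.36 kN/bolt. φR_n = 0.75 × (1×123.12 + 1×207.36) = 247.9 kN.
Tension yield (gross): A_g = 185×8 = 1480 mm². φR_n = 0.90 × 345 × 1480 = 459.5 kN.
Block shear: shear path 1×[42+1×81] = 1×123 mm, A_gv = 984, A_nv = 1×(123 − 1.5×29)×8 = 636 mm²; tension to near edge: (51 − 0.5×29)×8 = 292 mm². R_n = min(0.6×450×636, 0.6×345×984) + 1.0×450×292 = min(171.72, 203.69) + 131.4 = 303.12 kN. φR_n = 0.75 × 303.12 = 227.3 kN.
Tension rupture (net): A_n = (185 − 1×29)×8 = 1248 mm² (U = 1.0, A_e = A_n). φR_n = 0.75 × 450 × 1248 = 421.2 kN.
Governing: min(318.3, 247.9, 459.5, 227.3, 421.2) = 227.3 kN → block shear.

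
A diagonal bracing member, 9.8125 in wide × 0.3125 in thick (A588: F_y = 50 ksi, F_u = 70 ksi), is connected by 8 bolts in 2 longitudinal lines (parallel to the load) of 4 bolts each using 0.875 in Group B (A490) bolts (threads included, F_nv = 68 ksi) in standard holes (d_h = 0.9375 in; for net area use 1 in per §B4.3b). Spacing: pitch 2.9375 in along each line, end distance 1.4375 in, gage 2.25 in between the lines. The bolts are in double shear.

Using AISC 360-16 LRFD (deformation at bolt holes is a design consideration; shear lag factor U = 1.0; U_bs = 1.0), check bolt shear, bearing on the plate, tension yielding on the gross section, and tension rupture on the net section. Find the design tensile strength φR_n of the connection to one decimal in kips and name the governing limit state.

128.2 kips (net-section rupture governs)

Bolt shear: A_b = π(0.875)²/4 = 0.60132 in². φR_n = 0.75 × 68 × 0.60132 × 8 × 2 = 490.7 kips.
Bearing (0.3125 in plate, F_u = 70 ksi): end bolts L_c = 1.4375 − 0.9375/2 = 0.96875, R_n = min(1.2×0.96875×0.3125×70, 2.4×0.875×0.3125×70) = 25.43 kips/bolt; interior L_c = 2.9375 − 0.9375 = 2, R_n = 45.938 kips/bolt. φR_n = 0.75 × (2×25.43 + 6×45.938) = 244.9 kips.
Tension yield (gross): A_g = 9.8125×0.3125 = 3.0664 in². φR_n = 0.90 × 50 × 3.0664 = 138.0 kips.
Tension rupture (net): A_n = (9.8125 − 2×1)×0.3125 = 2.4414 in² (U = 1.0, A_e = A_n). φR_n = 0.75 × 70 × 2.4414 = 128.2 kips.
Governing: min(490.7, 244.9, 138.0, 128.2) = 128.2 kips → net-section rupture.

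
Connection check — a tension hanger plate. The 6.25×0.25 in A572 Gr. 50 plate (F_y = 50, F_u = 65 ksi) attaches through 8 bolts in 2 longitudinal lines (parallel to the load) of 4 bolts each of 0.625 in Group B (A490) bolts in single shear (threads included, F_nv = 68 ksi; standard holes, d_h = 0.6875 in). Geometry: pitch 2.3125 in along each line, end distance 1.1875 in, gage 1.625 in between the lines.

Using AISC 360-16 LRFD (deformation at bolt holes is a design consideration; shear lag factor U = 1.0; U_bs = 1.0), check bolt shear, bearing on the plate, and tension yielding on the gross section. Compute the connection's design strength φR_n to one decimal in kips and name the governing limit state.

Bolt shear: A_b = π(0.625)²/4 = 0.3068 in². φR_n = 0.75 × 68 × 0.3068 × 8 × 1 = 125.2 kips.
Bearing (0.25 in plate, F_u = 65 ksi): end bolts L_c = 1.1875 − 0.6875/2 = 0.84375, R_n = min(1.2×0.84375×0.25×65, 2.4×0.625×0.25×65) = 16.453 kips/bolt; interior L_c = 2.3125 − 0.6875 = 1.625, R_n = 24.375 kips/bolt. φR_n = 0.75 × (2×16.453 + 6×24.375) = 134.4 kips.
Tension yield (gross): A_g = 6.25×0.25 = 1.5625 in². φR_n = 0.90 × 50 × 1.5625 = 70.3 kips.
Governing: min(125.2, 134.4, 70.3) = 70.3 kips → gross-section yield.

70.3 kips (gross-section yield governs)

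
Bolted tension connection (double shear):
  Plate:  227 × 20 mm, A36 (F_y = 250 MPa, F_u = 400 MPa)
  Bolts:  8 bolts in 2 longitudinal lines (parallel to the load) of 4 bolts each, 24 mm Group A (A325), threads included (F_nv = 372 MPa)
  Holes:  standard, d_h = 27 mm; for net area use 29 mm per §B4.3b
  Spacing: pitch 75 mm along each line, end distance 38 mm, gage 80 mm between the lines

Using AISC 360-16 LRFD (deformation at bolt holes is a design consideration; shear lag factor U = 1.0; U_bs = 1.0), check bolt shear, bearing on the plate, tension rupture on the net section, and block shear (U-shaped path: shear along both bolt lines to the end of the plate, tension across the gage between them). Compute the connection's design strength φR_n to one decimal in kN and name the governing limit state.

1014.0 kN (net-section rupture governs)

Bolt shear: A_b = π(24)²/4 = 452.39 mm². φR_n = 0.75 × 372 × 452.39 × 8 × 2 = 2019.5 kN.
Bearing (20 mm plate, F_u = 400 MPa): end bolts L_c = 38 − 27/2 = 24.5, R_n = min(1.2×24.5×20×400, 2.4×24×20×400) = 235.2 kN/bolt; interior L_c = 75 − 27 = 48, R_n = 460.8 kN/bolt. φR_n = 0.75 × (2×235.2 + 6×460.8) = 2426.4 kN.
Tension rupture (net): A_n = (227 − 2×29)×20 = 3380 mm² (U = 1.0, A_e = A_n). φR_n = 0.75 × 400 × 3380 = 1014.0 kN.
Block shear: shear path 2×[38+3×75] = 2×263 mm, A_gv = 10520, A_nv = 2×(263 − 3.5×29)×20 = 6460 mm²; tension across gage: (80 − 1×29)×20 = 1020 mm². R_n = min(0.6×400×6460, 0.6×250×10520) + 1.0×400×1020 = min(1550.4, 1578) + 408 = 1958.4 kN. φR_n = 0.75 × 1958.4 = 1468.8 kN.
Governing: min(2019.5, 2426.4, 1014.0, 1468.8) = 1014.0 kN → net-section rupture.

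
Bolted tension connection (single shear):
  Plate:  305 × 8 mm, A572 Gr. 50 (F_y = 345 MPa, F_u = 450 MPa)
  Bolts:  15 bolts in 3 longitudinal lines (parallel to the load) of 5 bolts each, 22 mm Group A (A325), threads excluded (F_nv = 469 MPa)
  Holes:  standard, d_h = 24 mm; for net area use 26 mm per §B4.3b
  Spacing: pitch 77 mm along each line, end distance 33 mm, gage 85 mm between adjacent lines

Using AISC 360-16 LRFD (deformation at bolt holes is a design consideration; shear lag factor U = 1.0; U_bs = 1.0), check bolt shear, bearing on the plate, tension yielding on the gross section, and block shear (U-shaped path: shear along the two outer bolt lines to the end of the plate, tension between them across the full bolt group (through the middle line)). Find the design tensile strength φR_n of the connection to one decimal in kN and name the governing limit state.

757.6 kN (gross-section yield governs)

Bolt shear: A_b = π(22)²/4 = 380.13 mm². φR_n = 0.75 × 469 × 380.13 × 15 × 1 = 2005.7 kN.
Bearing (8 mm plate, F_u = 450 MPa): end bolts L_c = 33 − 24/2 = 21, R_n = min(1.2×21×8×450, 2.4×22×8×450) = 90.72 kN/bolt; interior L_c = 77 − 24 = 53, R_n = 190.08 kN/bolt. φR_n = 0.75 × (3×90.72 + 12×190.08) = 1914.8 kN.
Tension yield (gross): A_g = 305×8 = 2440 mm². φR_n = 0.90 × 345 × 2440 = 757.6 kN.
Block shear: shear path 2×[33+4×77] = 2×341 mm, A_gv = 5456, A_nv = 2×(341 − 4.5×26)×8 = 3584 mm²; tension across gage: (170 − 2×26)×8 = 944 mm². R_n = min(0.6×450×3584, 0.6×345×5456) + 1.0×450×944 = min(967.68, 1129.4) + 424.8 = 1392.5 kN. φR_n = 0.75 × 1392.5 = 1044.4 kN.
Governing: min(2005.7, 1914.8, 757.6, 1044.4) = 757.6 kN → gross-section yield.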